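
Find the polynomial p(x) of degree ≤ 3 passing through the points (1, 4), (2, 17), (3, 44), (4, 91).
x**3 + x**2 + 3*x - 1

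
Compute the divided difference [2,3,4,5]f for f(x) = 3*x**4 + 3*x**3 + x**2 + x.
45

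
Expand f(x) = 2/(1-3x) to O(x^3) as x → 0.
2 + 6*x + 18*x**2 + O(x**3)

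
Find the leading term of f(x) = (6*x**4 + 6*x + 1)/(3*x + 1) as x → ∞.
2*x**3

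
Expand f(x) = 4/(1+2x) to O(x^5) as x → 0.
4 - 8*x + 16*x**2 - 32*x**3 + 64*x**4 + O(x**5)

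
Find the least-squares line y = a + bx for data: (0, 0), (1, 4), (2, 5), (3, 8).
a = 1/2, b = 5/2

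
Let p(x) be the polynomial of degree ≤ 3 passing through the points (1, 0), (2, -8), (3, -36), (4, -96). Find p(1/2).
1/4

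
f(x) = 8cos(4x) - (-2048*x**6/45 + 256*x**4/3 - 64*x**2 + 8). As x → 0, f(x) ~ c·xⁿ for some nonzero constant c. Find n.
8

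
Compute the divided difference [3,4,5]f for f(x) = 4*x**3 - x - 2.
48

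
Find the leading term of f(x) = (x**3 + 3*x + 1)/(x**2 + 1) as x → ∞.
x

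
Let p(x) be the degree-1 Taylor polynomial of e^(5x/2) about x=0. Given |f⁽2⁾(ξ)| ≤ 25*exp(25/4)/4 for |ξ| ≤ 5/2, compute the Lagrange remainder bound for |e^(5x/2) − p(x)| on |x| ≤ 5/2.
625*exp(25/4)/32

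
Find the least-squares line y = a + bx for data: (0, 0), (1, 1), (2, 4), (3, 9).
a = -1, b = 3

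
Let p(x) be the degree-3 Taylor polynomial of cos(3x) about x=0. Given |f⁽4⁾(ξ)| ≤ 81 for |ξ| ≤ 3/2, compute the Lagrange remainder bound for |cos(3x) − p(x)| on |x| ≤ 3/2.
2187/128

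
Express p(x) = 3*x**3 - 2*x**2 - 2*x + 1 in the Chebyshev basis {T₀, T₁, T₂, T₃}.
(1/4)T₁ - T₂ + (3/4)T₃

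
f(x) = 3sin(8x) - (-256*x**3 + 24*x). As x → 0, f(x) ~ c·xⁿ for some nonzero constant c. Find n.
5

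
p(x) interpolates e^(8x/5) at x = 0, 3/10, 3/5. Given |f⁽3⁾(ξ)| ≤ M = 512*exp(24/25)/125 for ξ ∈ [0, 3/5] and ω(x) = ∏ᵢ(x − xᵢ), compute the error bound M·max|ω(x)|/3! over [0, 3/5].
64*sqrt(3)*exp(24/25)/15625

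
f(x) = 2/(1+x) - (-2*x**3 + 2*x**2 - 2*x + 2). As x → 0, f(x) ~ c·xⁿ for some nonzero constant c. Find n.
4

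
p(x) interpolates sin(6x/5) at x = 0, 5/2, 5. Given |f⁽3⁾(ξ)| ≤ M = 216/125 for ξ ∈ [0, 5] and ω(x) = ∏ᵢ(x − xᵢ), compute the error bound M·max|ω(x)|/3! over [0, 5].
sqrt(3)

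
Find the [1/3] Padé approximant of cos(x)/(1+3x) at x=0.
(1 - 5*x/36)/(103*x**3/72 + x**2/12 + 103*x/36 + 1)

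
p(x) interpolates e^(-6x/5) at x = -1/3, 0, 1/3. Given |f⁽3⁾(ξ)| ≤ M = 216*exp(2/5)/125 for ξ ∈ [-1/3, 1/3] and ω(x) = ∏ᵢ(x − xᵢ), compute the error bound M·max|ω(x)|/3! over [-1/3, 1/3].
8*sqrt(3)*exp(2/5)/3375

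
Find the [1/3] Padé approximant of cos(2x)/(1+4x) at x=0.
(1 - 5*x/12)/(43*x**3/6 + x**2/3 + 43*x/12 + 1)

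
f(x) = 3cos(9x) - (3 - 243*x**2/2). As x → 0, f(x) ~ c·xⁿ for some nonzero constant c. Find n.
4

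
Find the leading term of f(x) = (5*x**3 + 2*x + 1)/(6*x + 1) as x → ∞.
5*x**2/6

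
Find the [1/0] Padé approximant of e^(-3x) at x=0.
1 - 3*x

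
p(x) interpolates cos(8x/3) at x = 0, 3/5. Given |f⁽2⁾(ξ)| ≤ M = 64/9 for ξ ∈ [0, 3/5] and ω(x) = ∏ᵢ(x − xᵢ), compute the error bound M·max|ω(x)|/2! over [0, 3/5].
8/25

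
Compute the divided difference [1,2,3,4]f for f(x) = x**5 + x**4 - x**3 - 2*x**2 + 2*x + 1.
74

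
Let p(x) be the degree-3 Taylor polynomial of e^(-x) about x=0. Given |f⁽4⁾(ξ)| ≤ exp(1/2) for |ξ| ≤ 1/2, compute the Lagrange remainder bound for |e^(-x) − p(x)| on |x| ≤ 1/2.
exp(1/2)/384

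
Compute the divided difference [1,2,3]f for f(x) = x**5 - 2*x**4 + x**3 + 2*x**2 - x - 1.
48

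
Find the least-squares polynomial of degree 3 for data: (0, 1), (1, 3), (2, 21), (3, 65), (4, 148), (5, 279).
127/126 + (-1633/756)x + (295/126)x² + (199/108)x³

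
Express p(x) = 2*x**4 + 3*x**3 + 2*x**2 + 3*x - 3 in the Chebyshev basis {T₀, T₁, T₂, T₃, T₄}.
(-5/4)T₀ + (21/4)T₁ + (2)T₂ + (3/4)T₃ + (1/4)T₄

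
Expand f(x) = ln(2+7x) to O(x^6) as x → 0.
log(2) + 7*x/2 - 49*x**2/8 + 343*x**3/24 - 2401*x**4/64 + 16807*x**5/160 + O(x**6)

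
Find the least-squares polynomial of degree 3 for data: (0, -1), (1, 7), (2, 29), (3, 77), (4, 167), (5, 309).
-61/63 + (1031/189)x + (37/126)x² + (119/54)x³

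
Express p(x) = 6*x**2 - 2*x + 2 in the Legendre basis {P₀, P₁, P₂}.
(4)P₀ + (-2)P₁ + (4)P₂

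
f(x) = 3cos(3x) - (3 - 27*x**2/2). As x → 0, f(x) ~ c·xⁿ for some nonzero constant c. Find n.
4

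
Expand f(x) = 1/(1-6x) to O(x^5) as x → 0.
1 + 6*x + 36*x**2 + 216*x**3 + 1296*x**4 + O(x**5)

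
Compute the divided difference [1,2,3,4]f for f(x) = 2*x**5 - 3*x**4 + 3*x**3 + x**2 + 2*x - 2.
103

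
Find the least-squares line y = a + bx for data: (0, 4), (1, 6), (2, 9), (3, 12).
a = 37/10, b = 27/10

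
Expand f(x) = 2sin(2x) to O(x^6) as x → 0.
4*x - 8*x**3/3 + 8*x**5/15 + O(x**6)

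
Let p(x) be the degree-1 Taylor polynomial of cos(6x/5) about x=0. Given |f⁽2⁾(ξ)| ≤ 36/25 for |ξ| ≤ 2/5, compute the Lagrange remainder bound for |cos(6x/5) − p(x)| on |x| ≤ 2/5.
72/625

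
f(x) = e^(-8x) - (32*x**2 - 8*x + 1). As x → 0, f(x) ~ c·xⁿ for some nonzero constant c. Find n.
3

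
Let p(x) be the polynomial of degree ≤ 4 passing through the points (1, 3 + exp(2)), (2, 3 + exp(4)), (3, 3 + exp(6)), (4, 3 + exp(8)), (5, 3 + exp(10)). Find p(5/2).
-5*exp(8)/32 - 5*exp(2)/128 + 3 + 15*exp(4)/32 + 45*exp(6)/64 + 3*exp(10)/128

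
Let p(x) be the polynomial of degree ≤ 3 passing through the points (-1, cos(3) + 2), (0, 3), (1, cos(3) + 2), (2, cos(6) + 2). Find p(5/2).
35*cos(6)/16 - 5*cos(3)/2 + 53/16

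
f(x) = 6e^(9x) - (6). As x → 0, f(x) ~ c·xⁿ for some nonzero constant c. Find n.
1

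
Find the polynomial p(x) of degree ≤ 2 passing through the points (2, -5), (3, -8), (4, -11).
1 - 3*x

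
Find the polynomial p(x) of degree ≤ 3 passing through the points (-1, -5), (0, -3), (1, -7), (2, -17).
-3*x**2 - x - 3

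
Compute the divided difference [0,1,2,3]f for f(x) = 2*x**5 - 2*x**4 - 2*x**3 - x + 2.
36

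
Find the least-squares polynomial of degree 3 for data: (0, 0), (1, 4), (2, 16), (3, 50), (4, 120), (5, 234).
4/21 + (169/63)x + (-61/42)x² + (37/18)x³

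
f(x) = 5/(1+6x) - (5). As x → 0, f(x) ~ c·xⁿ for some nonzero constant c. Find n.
1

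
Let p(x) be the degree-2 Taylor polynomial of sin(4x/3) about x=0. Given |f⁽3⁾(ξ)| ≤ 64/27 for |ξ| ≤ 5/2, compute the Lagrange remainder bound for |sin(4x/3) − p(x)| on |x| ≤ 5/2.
500/81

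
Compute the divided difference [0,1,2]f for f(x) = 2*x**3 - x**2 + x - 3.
5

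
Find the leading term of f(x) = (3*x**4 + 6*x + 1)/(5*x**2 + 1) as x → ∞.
3*x**2/5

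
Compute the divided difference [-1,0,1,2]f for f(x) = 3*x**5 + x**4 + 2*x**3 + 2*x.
19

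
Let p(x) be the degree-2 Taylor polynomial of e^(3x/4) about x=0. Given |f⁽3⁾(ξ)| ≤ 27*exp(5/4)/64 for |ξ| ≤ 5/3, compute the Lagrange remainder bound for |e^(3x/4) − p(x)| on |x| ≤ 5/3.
125*exp(5/4)/384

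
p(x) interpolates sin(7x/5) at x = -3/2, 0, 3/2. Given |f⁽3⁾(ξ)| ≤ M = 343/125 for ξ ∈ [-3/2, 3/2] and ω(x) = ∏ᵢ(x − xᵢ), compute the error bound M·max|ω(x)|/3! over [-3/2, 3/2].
343*sqrt(3)/1000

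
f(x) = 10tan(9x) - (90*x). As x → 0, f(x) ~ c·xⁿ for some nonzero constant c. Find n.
3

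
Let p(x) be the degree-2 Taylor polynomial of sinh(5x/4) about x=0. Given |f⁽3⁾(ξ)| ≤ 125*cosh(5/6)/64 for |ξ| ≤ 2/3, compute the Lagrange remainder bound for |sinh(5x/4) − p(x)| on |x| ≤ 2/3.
125*cosh(5/6)/1296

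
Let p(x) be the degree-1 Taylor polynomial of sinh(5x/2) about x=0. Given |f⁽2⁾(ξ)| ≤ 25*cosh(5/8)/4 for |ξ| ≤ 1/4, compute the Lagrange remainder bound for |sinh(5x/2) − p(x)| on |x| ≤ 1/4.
25*cosh(5/8)/128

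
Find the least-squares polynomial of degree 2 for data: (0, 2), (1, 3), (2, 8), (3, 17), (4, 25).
11/7 + (6/7)x + (9/7)x²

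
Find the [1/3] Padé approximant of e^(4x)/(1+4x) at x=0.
(3*x/2 + 1)/(28*x**3/3 - 8*x**2 + 3*x/2 + 1)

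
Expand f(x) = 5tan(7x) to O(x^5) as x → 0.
35*x + 1715*x**3/3 + O(x**5)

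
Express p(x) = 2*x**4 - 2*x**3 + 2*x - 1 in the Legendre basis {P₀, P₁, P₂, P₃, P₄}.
(-3/5)P₀ + (4/5)P₁ + (8/7)P₂ + (-4/5)P₃ + (16/35)P₄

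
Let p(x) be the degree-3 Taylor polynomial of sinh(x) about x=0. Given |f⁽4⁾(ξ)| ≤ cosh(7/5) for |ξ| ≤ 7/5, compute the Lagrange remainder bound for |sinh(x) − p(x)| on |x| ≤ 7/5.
2401*cosh(7/5)/15000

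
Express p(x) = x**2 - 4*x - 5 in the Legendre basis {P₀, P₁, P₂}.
(-14/3)P₀ + (-4)P₁ + (2/3)P₂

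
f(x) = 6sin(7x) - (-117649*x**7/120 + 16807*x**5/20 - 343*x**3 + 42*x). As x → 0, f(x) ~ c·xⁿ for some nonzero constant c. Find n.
9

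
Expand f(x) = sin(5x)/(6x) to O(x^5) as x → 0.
5/6 - 125*x**2/36 + 625*x**4/144 + O(x**5)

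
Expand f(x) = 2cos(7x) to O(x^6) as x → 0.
2 - 49*x**2 + 2401*x**4/12 + O(x**6)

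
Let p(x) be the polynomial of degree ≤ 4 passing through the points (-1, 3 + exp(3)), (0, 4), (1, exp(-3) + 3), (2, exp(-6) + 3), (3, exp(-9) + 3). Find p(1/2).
(-20*exp(3) + 3 + 90*exp(6) + (444 - 5*exp(3))*exp(9))*exp(-9)/128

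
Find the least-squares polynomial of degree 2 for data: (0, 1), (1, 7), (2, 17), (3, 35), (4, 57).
39/35 + (18/7)x + (20/7)x²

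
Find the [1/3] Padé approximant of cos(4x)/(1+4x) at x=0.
(1 - 5*x/3)/(56*x**3/3 + 4*x**2/3 + 7*x/3 + 1)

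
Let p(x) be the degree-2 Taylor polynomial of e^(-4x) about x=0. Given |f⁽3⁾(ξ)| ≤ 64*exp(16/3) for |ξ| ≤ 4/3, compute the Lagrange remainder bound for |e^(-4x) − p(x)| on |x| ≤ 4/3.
2048*exp(16/3)/81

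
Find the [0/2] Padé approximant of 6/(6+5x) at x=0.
1/(5*x/6 + 1)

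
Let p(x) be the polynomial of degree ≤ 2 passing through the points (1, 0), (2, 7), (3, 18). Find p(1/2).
-2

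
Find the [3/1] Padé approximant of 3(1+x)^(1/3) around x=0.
(-x**3/27 + x**2/3 + 3*x + 3)/(2*x/3 + 1)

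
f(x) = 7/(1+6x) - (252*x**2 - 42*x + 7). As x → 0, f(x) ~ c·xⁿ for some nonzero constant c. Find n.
3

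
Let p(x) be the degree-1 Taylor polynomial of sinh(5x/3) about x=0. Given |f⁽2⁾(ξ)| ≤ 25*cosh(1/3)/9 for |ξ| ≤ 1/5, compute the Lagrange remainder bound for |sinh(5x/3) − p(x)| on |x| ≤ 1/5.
cosh(1/3)/18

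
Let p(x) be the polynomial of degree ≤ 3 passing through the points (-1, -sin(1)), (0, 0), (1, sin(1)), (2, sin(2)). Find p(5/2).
-15*sin(1)/8 + 35*sin(2)/16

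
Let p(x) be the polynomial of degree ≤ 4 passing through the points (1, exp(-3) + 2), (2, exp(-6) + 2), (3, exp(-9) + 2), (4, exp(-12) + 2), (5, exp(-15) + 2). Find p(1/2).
(-420*exp(9) - 180*exp(3) + 35 + 378*exp(6) + 315*exp(12) + 256*exp(15))*exp(-15)/128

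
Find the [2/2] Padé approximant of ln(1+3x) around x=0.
3*x*(3*x + 2)/(2*(3*x**2/2 + 3*x + 1))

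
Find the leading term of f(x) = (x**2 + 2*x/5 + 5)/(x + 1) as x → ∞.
x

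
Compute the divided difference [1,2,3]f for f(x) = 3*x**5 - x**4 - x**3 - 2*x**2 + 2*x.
237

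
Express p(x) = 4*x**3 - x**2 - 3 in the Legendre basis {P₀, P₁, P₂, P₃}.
(-10/3)P₀ + (12/5)P₁ + (-2/3)P₂ + (8/5)P₃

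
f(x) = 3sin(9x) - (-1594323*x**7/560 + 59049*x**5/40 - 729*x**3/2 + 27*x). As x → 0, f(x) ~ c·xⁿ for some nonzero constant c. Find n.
9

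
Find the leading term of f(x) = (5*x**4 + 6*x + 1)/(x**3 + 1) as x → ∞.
5*x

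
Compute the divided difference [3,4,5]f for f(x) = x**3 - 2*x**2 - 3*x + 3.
10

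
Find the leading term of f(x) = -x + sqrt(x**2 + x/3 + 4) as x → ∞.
1/6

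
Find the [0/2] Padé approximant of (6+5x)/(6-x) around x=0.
1/(5*x**2/6 - x + 1)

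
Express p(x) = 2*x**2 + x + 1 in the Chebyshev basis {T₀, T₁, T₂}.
(2)T₀ + T₁ + T₂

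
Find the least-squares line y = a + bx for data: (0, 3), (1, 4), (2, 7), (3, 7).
a = 3, b = 3/2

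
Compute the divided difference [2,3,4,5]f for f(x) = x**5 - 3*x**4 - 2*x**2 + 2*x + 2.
83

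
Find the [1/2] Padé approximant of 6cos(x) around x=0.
6/(x**2/2 + 1)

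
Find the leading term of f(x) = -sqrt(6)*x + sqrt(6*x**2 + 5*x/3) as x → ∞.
5*sqrt(6)/36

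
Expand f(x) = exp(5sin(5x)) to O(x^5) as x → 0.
1 + 25*x + 625*x**2/2 + 2500*x**3 + 109375*x**4/8 + O(x**5)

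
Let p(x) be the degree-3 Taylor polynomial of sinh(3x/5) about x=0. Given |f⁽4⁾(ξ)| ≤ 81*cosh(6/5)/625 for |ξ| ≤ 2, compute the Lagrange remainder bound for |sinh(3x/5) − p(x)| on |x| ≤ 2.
54*cosh(6/5)/625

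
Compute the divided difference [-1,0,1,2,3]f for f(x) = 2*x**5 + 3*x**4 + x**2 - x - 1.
13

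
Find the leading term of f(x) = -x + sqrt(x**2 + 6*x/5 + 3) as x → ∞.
3/5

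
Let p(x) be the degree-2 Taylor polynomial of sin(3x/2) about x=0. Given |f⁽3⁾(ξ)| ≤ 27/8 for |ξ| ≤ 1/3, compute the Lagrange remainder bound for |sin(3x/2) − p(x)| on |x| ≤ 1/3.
1/48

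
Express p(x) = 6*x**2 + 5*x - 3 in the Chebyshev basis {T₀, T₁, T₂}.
(5)T₁ + (3)T₂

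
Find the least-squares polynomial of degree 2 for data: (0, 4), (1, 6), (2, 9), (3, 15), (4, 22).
142/35 + (11/14)x + (13/14)x²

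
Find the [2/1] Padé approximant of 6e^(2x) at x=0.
(4*x**2 + 8*x + 6)/(1 - 2*x/3)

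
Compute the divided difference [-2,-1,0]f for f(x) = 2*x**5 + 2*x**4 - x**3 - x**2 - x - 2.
-14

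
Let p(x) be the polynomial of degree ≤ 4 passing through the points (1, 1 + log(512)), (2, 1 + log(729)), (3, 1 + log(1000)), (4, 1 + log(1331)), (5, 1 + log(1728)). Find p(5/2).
1 + log(450*11**(17/32)*2**(115/128)*3**(113/128)*5**(7/64)/11)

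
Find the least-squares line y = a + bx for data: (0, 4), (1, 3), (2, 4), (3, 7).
a = 3, b = 1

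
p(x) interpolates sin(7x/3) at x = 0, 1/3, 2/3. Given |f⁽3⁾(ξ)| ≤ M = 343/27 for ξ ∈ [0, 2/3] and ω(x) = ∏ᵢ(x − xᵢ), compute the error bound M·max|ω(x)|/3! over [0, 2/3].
343*sqrt(3)/19683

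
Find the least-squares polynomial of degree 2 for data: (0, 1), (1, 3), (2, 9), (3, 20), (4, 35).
36/35 + (-5/14)x + (31/14)x²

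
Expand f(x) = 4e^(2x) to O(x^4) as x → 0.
4 + 8*x + 8*x**2 + 16*x**3/3 + O(x**4)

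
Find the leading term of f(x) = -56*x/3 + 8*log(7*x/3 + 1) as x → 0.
-196*x**2/9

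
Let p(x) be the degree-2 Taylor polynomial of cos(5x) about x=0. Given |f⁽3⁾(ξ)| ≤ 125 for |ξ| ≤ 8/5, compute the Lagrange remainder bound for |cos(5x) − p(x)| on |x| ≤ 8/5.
256/3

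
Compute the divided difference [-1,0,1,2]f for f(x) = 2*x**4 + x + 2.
4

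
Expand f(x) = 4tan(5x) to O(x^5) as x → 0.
20*x + 500*x**3/3 + O(x**5)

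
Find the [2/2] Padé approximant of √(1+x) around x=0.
(5*x**2/16 + 5*x/4 + 1)/(x**2/16 + 3*x/4 + 1)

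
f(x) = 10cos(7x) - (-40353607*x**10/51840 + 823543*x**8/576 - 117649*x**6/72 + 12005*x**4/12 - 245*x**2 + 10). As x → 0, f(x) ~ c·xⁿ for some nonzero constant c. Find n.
12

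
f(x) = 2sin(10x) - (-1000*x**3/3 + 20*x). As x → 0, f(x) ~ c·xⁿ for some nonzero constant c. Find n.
5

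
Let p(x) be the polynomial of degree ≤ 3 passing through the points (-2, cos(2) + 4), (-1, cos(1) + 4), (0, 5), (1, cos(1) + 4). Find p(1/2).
cos(2)/16 + 79/16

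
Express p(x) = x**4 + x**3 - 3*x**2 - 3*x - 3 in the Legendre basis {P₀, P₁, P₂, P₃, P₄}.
(-19/5)P₀ + (-12/5)P₁ + (-10/7)P₂ + (2/5)P₃ + (8/35)P₄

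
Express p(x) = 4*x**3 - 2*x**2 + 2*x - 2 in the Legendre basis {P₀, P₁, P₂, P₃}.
(-8/3)P₀ + (22/5)P₁ + (-4/3)P₂ + (8/5)P₃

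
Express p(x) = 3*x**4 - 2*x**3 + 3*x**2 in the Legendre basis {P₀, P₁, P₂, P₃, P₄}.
(8/5)P₀ + (-6/5)P₁ + (26/7)P₂ + (-4/5)P₃ + (24/35)P₄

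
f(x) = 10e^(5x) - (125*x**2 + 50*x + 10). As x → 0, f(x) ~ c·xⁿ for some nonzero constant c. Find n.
3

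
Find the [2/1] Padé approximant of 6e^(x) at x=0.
(x**2 + 4*x + 6)/(1 - x/3)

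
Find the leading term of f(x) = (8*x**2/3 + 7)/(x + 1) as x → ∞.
8*x/3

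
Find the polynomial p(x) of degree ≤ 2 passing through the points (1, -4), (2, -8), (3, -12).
-4*x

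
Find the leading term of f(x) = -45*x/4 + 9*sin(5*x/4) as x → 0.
-375*x**3/128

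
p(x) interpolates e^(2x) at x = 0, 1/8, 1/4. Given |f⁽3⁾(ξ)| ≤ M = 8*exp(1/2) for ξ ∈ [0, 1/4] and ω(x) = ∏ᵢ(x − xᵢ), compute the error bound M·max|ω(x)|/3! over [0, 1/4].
sqrt(3)*exp(1/2)/1728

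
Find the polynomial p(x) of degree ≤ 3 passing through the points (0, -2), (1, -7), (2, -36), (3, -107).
-3*x**3 - 3*x**2 + x - 2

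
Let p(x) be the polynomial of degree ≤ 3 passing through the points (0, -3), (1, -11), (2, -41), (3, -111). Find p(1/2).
-43/8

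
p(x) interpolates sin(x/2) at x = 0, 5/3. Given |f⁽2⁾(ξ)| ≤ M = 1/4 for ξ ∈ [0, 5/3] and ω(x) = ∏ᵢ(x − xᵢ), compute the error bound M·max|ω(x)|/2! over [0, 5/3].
25/288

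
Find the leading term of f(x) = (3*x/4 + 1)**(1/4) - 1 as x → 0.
3*x/16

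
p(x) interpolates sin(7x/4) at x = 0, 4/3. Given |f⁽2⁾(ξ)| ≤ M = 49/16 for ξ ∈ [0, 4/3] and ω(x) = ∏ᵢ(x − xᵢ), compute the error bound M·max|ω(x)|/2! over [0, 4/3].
49/72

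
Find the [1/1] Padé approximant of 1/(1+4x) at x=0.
1/(4*x + 1)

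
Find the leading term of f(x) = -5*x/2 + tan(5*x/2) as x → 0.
125*x**3/24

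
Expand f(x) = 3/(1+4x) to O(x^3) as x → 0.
3 - 12*x + 48*x**2 + O(x**3)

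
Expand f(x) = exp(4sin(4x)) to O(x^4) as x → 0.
1 + 16*x + 128*x**2 + 640*x**3 + O(x**4)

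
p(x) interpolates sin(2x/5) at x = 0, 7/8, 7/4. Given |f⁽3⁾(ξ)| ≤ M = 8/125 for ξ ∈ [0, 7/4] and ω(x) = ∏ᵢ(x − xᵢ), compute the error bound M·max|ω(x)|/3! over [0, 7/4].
343*sqrt(3)/216000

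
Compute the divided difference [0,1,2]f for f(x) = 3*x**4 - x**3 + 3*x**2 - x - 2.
21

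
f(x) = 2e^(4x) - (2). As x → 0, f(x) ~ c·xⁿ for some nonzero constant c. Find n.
1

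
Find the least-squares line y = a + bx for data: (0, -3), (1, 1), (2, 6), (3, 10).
a = -31/10, b = 22/5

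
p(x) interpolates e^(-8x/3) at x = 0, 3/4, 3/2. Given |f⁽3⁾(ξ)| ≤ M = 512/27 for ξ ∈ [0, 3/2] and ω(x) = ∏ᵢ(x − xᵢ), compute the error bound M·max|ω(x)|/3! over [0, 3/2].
8*sqrt(3)/27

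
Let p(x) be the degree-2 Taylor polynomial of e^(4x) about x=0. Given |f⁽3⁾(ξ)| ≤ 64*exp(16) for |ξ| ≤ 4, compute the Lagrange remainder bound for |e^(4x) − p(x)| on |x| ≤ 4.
2048*exp(16)/3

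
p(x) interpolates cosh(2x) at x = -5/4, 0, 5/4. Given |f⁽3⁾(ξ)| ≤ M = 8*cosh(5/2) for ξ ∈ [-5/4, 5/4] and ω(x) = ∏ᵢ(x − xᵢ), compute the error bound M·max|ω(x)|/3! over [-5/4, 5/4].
125*sqrt(3)*cosh(5/2)/216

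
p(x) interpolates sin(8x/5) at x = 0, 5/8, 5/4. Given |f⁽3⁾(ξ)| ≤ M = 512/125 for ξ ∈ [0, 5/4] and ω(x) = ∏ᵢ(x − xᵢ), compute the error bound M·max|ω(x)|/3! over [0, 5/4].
sqrt(3)/27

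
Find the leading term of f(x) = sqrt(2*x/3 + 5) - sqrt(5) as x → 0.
sqrt(5)*x/15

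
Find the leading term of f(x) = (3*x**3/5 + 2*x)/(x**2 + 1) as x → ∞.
3*x/5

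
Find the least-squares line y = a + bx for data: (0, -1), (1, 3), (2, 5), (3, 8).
a = -3/5, b = 29/10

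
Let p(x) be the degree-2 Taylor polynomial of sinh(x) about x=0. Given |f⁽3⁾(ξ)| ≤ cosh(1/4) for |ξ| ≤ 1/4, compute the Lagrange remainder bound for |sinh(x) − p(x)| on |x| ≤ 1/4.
cosh(1/4)/384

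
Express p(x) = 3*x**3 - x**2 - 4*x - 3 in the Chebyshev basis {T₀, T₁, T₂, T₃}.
(-7/2)T₀ + (-7/4)T₁ + (-1/2)T₂ + (3/4)T₃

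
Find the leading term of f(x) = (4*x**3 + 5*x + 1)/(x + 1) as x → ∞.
4*x**2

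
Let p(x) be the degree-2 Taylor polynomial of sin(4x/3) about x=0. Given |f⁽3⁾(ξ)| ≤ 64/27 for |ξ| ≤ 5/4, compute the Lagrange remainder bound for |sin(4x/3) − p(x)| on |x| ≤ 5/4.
125/162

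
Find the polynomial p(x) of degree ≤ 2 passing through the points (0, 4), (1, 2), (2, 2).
x**2 - 3*x + 4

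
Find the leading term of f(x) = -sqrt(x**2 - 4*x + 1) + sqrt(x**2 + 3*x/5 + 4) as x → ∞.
23/10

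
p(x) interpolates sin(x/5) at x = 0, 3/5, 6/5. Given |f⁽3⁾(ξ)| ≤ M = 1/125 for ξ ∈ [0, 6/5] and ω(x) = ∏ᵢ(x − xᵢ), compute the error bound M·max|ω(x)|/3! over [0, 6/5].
sqrt(3)/15625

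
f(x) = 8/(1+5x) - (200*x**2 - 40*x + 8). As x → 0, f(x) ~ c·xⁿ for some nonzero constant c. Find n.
3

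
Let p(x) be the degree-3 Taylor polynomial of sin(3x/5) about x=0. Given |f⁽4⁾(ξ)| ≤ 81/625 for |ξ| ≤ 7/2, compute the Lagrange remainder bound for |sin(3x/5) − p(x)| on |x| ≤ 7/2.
64827/80000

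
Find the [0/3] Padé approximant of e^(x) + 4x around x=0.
1/(-721*x**3/6 + 49*x**2/2 - 5*x + 1)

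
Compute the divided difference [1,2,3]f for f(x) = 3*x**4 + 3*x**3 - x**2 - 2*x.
92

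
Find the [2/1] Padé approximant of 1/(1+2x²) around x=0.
1 - 2*x**2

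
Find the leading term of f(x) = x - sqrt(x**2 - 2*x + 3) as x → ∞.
1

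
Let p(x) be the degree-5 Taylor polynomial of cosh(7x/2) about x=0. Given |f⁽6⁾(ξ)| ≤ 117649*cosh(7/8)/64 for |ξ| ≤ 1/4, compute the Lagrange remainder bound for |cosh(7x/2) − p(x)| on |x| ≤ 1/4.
117649*cosh(7/8)/188743680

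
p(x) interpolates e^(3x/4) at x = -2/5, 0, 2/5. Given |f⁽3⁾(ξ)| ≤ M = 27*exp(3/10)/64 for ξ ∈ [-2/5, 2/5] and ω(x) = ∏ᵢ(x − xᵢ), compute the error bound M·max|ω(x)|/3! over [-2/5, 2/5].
sqrt(3)*exp(3/10)/1000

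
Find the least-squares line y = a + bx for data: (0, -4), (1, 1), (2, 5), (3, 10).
a = -39/10, b = 23/5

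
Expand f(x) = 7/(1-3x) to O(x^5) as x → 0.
7 + 21*x + 63*x**2 + 189*x**3 + 567*x**4 + O(x**5)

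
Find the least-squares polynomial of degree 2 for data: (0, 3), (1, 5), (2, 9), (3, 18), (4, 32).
117/35 + (-83/70)x + (29/14)x²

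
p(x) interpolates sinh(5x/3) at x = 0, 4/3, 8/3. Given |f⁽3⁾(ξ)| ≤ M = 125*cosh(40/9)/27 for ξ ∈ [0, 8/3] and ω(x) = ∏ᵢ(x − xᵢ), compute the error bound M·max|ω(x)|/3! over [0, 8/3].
8000*sqrt(3)*cosh(40/9)/19683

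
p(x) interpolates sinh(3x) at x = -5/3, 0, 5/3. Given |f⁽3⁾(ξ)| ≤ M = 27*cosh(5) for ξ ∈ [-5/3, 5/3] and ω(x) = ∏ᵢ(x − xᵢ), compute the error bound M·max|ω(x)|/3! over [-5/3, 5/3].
125*sqrt(3)*cosh(5)/27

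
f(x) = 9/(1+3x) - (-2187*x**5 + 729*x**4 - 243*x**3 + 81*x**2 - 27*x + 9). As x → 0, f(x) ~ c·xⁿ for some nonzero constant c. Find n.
6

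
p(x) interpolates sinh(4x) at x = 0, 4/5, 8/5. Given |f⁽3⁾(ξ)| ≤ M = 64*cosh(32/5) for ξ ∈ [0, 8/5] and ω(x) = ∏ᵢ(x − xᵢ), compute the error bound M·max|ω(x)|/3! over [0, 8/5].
4096*sqrt(3)*cosh(32/5)/3375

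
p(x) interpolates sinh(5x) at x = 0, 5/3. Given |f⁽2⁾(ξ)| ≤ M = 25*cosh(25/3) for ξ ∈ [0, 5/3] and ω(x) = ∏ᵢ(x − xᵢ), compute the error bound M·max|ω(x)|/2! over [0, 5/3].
625*cosh(25/3)/72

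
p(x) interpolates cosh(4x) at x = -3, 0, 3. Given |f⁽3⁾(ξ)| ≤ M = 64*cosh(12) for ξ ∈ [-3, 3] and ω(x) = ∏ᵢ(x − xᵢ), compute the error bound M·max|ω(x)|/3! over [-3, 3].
64*sqrt(3)*cosh(12)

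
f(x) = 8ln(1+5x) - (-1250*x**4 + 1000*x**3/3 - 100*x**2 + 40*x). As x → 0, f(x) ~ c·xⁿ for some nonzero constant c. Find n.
5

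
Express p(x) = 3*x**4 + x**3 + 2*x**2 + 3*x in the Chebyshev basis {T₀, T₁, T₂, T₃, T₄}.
(17/8)T₀ + (15/4)T₁ + (5/2)T₂ + (1/4)T₃ + (3/8)T₄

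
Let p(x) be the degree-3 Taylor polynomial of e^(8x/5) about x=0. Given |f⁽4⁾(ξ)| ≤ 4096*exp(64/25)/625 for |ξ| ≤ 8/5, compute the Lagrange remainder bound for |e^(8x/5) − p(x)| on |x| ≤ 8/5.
2097152*exp(64/25)/1171875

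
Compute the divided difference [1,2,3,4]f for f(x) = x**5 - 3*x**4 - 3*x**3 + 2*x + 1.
32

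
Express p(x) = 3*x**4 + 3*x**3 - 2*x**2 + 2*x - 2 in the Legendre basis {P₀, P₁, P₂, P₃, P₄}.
(-31/15)P₀ + (19/5)P₁ + (8/21)P₂ + (6/5)P₃ + (24/35)P₄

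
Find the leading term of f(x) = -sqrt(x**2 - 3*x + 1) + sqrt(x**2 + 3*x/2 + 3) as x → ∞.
9/4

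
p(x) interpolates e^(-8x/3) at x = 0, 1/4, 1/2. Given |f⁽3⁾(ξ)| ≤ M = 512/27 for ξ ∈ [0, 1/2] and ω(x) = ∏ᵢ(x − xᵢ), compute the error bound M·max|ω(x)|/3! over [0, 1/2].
8*sqrt(3)/729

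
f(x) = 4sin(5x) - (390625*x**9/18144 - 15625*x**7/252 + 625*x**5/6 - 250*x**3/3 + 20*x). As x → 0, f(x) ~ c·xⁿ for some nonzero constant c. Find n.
11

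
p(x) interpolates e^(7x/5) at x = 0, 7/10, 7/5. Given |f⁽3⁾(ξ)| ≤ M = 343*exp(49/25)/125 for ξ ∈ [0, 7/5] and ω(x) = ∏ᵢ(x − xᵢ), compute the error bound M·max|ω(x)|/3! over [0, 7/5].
117649*sqrt(3)*exp(49/25)/3375000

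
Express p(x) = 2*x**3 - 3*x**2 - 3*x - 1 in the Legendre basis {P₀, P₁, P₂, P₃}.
(-2)P₀ + (-9/5)P₁ + (-2)P₂ + (4/5)P₃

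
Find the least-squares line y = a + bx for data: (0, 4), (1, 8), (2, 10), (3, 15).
a = 4, b = 7/2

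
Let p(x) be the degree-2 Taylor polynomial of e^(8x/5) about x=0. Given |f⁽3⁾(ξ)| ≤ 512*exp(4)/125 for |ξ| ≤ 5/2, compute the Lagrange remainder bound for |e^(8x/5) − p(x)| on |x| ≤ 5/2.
32*exp(4)/3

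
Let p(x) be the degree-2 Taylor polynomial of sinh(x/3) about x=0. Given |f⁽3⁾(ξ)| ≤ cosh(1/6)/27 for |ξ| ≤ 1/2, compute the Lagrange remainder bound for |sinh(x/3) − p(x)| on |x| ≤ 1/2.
cosh(1/6)/1296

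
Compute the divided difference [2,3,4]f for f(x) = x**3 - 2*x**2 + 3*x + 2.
7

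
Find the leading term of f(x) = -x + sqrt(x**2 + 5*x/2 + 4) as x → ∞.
5/4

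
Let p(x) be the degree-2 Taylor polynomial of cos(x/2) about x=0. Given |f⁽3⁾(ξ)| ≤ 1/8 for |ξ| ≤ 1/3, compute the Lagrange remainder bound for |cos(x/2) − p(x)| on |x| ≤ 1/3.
1/1296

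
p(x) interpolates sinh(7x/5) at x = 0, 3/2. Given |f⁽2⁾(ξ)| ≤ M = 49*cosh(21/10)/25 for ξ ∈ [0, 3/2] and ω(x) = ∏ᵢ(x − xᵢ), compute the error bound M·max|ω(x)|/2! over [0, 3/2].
441*cosh(21/10)/800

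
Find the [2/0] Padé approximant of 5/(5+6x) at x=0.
36*x**2/25 - 6*x/5 + 1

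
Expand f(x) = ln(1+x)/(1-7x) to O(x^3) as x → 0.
x + 13*x**2/2 + O(x**3)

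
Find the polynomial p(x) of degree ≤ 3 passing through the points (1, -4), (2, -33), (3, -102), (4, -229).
-3*x**3 - 2*x**2 - 2*x + 3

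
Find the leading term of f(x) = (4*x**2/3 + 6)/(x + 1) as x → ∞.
4*x/3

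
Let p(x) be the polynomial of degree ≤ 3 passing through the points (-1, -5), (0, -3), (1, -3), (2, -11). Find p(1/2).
-19/8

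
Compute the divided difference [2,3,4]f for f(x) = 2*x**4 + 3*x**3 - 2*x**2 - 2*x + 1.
135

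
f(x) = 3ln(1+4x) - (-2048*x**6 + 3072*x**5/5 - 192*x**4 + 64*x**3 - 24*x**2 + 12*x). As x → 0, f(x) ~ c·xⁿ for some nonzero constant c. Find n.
7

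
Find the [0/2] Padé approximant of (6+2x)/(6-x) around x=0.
1/(x**2/6 - x/2 + 1)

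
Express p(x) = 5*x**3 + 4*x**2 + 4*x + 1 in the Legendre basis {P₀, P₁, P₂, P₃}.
(7/3)P₀ + (7)P₁ + (8/3)P₂ + (2)P₃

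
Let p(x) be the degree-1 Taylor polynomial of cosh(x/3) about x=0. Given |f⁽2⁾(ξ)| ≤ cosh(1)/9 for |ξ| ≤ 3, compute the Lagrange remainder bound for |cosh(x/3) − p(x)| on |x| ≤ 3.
cosh(1)/2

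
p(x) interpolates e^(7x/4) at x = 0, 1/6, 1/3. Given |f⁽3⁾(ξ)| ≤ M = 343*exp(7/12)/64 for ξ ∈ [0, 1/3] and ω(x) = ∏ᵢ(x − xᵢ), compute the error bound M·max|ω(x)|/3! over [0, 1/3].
343*sqrt(3)*exp(7/12)/373248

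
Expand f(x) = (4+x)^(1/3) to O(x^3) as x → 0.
2**(2/3) + 2**(2/3)*x/12 - 2**(2/3)*x**2/144 + O(x**3)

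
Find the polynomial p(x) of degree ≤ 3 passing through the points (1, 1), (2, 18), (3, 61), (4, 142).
2*x**3 + x**2 - 2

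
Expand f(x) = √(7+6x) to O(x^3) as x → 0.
sqrt(7) + 3*sqrt(7)*x/7 - 9*sqrt(7)*x**2/98 + O(x**3)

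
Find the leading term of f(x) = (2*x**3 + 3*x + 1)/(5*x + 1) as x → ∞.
2*x**2/5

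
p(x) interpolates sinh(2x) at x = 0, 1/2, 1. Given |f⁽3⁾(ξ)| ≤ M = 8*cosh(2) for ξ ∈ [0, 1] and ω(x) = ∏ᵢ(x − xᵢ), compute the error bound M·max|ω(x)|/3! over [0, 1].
sqrt(3)*cosh(2)/27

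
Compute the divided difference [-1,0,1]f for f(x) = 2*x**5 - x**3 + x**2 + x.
1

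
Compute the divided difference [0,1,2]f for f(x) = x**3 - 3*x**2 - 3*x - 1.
0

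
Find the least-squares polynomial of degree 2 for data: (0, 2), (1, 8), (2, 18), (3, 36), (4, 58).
74/35 + (18/7)x + (20/7)x²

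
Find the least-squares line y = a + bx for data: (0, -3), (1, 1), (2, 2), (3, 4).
a = -23/10, b = 11/5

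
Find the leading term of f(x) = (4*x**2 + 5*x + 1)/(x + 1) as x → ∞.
4*x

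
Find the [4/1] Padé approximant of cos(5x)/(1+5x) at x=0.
(625*x**4/24 - 25*x**2/2 + 1)/(5*x + 1)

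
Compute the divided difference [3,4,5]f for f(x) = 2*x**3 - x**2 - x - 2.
23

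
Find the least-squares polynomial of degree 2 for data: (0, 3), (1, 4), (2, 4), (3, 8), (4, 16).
25/7 + (-15/7)x + (9/7)x²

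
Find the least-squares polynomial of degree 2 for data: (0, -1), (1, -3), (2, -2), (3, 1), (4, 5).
-6/5 + (-12/5)x + x²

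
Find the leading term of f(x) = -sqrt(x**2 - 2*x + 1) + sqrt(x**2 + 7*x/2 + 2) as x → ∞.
11/4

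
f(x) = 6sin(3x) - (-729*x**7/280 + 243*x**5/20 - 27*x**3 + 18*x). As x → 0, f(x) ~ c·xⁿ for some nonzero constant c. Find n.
9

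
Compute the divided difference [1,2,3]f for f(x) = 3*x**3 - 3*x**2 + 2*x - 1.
15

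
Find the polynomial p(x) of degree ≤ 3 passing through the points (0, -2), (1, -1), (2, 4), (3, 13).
2*x**2 - x - 2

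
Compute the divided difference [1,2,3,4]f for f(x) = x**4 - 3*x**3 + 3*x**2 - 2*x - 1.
7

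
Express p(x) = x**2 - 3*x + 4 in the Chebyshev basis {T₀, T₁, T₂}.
(9/2)T₀ + (-3)T₁ + (1/2)T₂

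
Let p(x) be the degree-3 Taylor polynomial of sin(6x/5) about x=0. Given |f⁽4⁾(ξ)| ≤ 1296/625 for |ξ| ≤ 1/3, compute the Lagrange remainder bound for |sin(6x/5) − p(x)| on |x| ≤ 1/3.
2/1875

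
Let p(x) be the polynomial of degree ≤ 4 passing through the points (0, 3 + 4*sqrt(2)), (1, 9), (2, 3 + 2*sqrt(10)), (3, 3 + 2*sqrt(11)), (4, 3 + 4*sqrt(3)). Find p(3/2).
-5*sqrt(11)/16 - 5*sqrt(2)/32 + 3*sqrt(3)/32 + 45*sqrt(10)/32 + 93/16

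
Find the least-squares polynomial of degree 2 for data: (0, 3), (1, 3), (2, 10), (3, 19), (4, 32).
13/5 + (-3/5)x + (2)x²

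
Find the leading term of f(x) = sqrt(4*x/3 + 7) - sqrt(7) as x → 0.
2*sqrt(7)*x/21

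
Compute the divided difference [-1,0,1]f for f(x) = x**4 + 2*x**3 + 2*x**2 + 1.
3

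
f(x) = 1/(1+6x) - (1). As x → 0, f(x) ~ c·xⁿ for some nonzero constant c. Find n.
1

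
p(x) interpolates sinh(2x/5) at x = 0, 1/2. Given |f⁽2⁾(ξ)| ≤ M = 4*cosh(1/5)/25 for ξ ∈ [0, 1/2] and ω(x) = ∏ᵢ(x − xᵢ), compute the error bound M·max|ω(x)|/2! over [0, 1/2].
cosh(1/5)/200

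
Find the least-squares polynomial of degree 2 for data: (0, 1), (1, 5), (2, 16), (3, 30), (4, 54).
8/7 + (57/70)x + (43/14)x²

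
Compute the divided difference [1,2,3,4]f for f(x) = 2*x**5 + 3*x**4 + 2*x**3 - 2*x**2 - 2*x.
162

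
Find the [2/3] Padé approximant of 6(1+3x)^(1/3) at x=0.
(21*x**2 + 24*x + 6)/(-x**3/6 + 3*x**2/2 + 3*x + 1)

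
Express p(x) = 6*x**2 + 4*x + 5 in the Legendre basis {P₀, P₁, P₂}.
(7)P₀ + (4)P₁ + (4)P₂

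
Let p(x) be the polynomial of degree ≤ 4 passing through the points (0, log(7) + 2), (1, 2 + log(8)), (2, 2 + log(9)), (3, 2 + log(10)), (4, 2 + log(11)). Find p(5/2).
2 + log(3*11**(123/128)*3**(13/32)*5**(15/32)*7**(3/128)/11)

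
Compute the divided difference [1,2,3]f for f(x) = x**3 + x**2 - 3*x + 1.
7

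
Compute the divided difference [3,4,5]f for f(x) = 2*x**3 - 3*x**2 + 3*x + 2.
21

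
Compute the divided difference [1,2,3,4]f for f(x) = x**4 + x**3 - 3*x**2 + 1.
11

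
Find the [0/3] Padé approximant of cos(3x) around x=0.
1/(9*x**2/2 + 1)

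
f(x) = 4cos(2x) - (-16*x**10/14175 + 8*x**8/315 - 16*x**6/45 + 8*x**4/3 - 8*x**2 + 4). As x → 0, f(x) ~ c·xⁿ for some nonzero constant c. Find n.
12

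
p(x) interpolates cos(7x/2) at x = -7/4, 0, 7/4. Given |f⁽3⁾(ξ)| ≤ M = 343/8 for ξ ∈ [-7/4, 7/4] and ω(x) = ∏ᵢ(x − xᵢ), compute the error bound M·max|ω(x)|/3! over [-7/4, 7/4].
117649*sqrt(3)/13824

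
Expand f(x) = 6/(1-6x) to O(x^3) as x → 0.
6 + 36*x + 216*x**2 + O(x**3)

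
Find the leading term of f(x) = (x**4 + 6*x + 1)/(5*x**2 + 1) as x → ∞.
x**2/5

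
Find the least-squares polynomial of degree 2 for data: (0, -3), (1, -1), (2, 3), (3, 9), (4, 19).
-99/35 + (9/35)x + (9/7)x²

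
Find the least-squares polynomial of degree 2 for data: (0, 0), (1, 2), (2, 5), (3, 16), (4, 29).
2/7 + (-48/35)x + (15/7)x²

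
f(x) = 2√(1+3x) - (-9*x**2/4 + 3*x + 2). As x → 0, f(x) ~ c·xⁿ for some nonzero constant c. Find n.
3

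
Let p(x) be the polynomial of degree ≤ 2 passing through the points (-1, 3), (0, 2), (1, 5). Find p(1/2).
3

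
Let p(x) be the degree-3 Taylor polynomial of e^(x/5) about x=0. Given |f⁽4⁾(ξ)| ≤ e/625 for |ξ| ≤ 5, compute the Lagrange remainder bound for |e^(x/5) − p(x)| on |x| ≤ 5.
e/24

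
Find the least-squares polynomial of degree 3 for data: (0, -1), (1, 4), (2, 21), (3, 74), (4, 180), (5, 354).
-83/126 + (1565/756)x + (-97/63)x² + (331/108)x³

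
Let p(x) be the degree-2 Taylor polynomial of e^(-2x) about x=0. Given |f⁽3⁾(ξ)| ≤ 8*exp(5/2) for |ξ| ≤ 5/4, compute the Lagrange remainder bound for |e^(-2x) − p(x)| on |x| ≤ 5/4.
125*exp(5/2)/48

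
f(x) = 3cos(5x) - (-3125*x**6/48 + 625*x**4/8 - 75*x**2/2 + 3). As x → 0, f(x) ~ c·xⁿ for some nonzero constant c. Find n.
8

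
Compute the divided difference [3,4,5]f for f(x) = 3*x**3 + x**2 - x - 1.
37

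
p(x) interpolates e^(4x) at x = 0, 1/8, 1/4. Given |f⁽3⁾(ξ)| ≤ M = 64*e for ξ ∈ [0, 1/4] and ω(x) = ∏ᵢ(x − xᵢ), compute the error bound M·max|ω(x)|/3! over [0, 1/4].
sqrt(3)*e/216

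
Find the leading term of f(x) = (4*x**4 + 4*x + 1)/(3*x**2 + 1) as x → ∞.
4*x**2/3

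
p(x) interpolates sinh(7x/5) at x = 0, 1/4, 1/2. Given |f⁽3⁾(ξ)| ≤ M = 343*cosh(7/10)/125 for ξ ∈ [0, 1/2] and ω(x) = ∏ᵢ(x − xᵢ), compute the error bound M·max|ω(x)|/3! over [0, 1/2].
343*sqrt(3)*cosh(7/10)/216000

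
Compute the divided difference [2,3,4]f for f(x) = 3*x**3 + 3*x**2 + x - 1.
30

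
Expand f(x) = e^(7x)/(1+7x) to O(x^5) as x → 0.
1 + 49*x**2/2 - 343*x**3/3 + 7203*x**4/8 + O(x**5)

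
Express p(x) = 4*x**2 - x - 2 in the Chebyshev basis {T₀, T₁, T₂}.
-T₁ + (2)T₂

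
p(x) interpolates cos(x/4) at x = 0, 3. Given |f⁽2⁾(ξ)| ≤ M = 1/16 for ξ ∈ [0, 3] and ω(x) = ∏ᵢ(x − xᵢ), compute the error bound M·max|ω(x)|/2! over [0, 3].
9/128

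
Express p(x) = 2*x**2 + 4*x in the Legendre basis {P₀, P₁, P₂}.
(2/3)P₀ + (4)P₁ + (4/3)P₂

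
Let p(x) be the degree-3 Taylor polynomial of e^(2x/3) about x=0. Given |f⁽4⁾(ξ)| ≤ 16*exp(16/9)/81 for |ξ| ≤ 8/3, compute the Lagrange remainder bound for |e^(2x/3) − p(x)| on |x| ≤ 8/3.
8192*exp(16/9)/19683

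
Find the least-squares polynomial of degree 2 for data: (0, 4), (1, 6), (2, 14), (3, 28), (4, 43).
25/7 + (6/7)x + (16/7)x²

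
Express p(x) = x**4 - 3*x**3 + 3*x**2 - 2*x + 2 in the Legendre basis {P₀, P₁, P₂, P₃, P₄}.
(16/5)P₀ + (-19/5)P₁ + (18/7)P₂ + (-6/5)P₃ + (8/35)P₄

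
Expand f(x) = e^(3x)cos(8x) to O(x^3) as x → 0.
1 + 3*x - 55*x**2/2 + O(x**3)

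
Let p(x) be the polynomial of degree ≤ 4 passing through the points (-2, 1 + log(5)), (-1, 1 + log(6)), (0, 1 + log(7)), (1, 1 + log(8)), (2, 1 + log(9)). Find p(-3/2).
1 + log(6*2**(3/4)*3**(1/64)*5**(35/128)*7**(29/64)/7)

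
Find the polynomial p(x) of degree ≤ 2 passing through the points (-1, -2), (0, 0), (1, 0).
-x**2 + x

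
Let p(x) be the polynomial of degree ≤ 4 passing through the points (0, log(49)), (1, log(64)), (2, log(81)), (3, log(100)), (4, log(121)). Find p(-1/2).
log(425329947*sqrt(2)*203952175126733650112693245993877046952654351890833524620695789198653645039832247548693**(1/64)*3**(13/16)*5**(3/16)/1048576000)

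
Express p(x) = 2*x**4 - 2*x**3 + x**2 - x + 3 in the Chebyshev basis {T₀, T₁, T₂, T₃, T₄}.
(17/4)T₀ + (-5/2)T₁ + (3/2)T₂ + (-1/2)T₃ + (1/4)T₄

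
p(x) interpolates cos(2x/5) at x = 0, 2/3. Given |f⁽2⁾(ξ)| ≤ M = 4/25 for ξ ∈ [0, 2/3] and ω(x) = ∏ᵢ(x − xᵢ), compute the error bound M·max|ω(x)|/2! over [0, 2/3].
2/225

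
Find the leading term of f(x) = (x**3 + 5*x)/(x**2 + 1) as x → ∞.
x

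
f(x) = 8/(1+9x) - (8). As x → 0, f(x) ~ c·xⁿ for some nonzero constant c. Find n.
1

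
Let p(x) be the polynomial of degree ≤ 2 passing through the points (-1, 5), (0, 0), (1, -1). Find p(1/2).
-1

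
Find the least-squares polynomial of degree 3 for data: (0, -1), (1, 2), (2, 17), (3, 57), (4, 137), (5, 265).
-6/7 + (5/21)x + (5/28)x² + (25/12)x³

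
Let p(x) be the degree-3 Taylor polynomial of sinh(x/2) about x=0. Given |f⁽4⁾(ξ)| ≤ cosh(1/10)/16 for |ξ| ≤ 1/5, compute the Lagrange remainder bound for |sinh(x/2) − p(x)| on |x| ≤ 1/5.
cosh(1/10)/240000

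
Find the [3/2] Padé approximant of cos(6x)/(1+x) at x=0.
(252*x**3/17 - 252*x**2/17 - x + 1)/(37*x**2/17 + 1)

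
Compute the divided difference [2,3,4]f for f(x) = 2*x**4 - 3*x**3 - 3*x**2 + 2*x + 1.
80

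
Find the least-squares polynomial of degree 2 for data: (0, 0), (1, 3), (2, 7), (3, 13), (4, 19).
-2/35 + (88/35)x + (4/7)x²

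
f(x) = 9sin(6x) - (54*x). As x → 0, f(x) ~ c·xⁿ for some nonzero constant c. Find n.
3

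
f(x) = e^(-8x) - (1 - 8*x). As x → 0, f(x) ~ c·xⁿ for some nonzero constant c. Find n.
2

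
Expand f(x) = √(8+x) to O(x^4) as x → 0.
2*sqrt(2) + sqrt(2)*x/8 - sqrt(2)*x**2/256 + sqrt(2)*x**3/4096 + O(x**4)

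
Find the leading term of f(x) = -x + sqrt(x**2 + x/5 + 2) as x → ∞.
1/10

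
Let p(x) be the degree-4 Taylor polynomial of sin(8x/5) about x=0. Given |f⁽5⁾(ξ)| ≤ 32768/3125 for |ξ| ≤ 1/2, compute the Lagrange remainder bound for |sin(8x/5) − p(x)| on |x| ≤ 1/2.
128/46875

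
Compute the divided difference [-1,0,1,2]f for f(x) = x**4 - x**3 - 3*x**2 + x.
1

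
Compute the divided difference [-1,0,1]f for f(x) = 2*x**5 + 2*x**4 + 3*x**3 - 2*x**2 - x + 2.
0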